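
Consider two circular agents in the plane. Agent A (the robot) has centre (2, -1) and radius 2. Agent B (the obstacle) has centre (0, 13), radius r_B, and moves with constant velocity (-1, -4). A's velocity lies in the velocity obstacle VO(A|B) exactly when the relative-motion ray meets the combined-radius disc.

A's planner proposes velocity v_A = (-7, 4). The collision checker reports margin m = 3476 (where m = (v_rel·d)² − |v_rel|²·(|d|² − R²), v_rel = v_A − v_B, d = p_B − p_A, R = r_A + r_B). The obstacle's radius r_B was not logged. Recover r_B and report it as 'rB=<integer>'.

m = 3476
d = (-2, 14);  v_rel = (-6, 8),  |v_rel|² = 100
v_rel×d = (-6)·(14) − (8)·(-2) = -68
since m = R²·100 − (-68)²:  R² = (4624 + 3476) / 100 = 81
R = √81 = 9  ⇒  r_B = 9 − 2 = 7

rB=7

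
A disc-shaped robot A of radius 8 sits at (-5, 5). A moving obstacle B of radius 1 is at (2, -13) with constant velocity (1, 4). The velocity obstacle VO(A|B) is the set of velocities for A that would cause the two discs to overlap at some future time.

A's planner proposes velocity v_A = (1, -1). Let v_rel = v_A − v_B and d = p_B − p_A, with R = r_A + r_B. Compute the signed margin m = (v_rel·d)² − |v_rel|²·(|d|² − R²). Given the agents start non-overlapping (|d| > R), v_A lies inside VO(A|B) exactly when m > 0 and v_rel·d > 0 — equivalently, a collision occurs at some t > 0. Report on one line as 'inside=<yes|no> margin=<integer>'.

d = (7, -18),  |d|² = 373;  R = 8+1 = 9,  c = 373−9² = 292
v_rel = (0, -5),  |v_rel|² = 25;  v_rel·d = (0)·(7) + (-5)·(-18) = 90
25·t² − 180·t + 292 = 0  ⇒  m = 90² − 25·292 = 800
m = 800 > 0,  v_rel·d = 90 > 0  ⇒  inside

inside=yes margin=800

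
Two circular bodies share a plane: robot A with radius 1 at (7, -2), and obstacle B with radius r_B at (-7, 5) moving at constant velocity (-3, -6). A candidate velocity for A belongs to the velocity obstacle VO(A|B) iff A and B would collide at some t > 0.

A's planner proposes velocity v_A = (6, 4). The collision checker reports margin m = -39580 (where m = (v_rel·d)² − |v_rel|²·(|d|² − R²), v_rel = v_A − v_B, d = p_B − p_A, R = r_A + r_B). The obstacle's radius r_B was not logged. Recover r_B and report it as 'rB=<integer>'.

m = -39580
d = (-14, 7);  v_rel = (9, 10),  |v_rel|² = 181
v_rel×d = (9)·(7) − (10)·(-14) = 203
since m = R²·181 − 203²:  R² = (41209 + -39580) / 181 = 9
R = √9 = 3  ⇒  r_B = 3 − 1 = 2

rB=2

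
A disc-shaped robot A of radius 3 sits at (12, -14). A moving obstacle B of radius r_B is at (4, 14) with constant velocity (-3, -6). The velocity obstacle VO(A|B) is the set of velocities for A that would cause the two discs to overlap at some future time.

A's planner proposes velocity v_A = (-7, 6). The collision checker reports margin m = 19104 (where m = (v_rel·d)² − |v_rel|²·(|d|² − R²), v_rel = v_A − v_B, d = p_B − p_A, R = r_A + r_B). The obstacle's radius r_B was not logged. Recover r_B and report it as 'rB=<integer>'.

m = 19104
d = (-8, 28);  v_rel = (-4, 12),  |v_rel|² = 160
v_rel×d = (-4)·(28) − (12)·(-8) = -16
since m = R²·160 − (-16)²:  R² = (256 + 19104) / 160 = 121
R = √121 = 11  ⇒  r_B = 11 − 3 = 8

rB=8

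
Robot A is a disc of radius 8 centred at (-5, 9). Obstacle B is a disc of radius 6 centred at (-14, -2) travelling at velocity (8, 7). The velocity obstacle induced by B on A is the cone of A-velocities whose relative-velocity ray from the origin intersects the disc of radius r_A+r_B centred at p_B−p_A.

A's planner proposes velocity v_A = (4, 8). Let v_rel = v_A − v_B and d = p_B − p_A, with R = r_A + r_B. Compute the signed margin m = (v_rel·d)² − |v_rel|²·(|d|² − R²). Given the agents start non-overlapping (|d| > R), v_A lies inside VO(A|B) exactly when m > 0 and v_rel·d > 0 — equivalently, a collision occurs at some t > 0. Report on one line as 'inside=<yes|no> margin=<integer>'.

d = (-9, -11),  |d|² = 202;  R = 8+6 = 14,  c = 202−14² = 6
v_rel = (-4, 1),  |v_rel|² = 17;  v_rel·d = (-4)·(-9) + (1)·(-11) = 25
17·t² − 50·t + 6 = 0  ⇒  m = 25² − 17·6 = 523
m = 523 > 0,  v_rel·d = 25 > 0  ⇒  inside

inside=yes margin=523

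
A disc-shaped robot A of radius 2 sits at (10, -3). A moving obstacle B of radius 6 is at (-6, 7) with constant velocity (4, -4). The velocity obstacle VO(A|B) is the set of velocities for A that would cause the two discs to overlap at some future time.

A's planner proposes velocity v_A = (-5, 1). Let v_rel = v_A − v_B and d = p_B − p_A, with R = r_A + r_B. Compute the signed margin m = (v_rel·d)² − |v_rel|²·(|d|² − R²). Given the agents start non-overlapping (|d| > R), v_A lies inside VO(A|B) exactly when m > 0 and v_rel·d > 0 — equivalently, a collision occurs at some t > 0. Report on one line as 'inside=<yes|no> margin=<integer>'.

d = (-16, 10),  |d|² = 356;  R = 2+6 = 8,  c = 356−8² = 292
v_rel = (-9, 5),  |v_rel|² = 106;  v_rel·d = (-9)·(-16) + (5)·(10) = 194
106·t² − 388·t + 292 = 0  ⇒  m = 194² − 106·292 = 6684
m = 6684 > 0,  v_rel·d = 194 > 0  ⇒  inside

inside=yes margin=6684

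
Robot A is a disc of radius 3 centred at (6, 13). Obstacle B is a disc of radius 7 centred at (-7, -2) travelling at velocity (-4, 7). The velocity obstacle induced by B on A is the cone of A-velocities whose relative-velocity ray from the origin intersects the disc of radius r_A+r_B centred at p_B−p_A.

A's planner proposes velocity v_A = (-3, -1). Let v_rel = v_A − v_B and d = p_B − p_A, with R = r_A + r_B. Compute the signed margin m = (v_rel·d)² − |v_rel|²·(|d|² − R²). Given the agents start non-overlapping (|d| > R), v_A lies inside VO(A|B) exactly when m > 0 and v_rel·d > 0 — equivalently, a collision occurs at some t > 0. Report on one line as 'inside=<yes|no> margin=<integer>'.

d = (-13, -15),  |d|² = 394;  R = 3+7 = 10,  c = 394−10² = 294
v_rel = (1, -8),  |v_rel|² = 65;  v_rel·d = (1)·(-13) + (-8)·(-15) = 107
65·t² − 214·t + 294 = 0  ⇒  m = 107² − 65·294 = -7661
m = -7661 < 0,  v_rel·d = 107 > 0  ⇒  outside

inside=no margin=-7661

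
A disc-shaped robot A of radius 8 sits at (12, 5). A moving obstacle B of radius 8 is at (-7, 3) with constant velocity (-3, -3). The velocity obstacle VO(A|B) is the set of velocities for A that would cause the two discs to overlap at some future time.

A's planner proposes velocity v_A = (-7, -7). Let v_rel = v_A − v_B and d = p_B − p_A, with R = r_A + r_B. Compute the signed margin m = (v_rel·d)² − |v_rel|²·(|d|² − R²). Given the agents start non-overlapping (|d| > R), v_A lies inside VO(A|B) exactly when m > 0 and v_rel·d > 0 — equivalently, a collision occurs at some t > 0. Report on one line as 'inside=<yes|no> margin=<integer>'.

d = (-19, -2),  |d|² = 365;  R = 8+8 = 16,  c = 365−16² = 109
v_rel = (-4, -4),  |v_rel|² = 32;  v_rel·d = (-4)·(-19) + (-4)·(-2) = 84
32·t² − 168·t + 109 = 0  ⇒  m = 84² − 32·109 = 3568
m = 3568 > 0,  v_rel·d = 84 > 0  ⇒  inside

inside=yes margin=3568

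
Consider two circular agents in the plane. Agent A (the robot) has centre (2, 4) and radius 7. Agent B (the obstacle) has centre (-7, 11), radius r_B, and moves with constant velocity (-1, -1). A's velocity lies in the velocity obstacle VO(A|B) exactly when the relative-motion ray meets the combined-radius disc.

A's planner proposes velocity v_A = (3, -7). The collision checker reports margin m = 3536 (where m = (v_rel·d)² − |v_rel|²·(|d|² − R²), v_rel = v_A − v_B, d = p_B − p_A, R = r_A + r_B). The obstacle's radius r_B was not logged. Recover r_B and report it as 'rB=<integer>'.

m = 3536
d = (-9, 7);  v_rel = (4, -6),  |v_rel|² = 52
v_rel×d = (4)·(7) − (-6)·(-9) = -26
since m = R²·52 − (-26)²:  R² = (676 + 3536) / 52 = 81
R = √81 = 9  ⇒  r_B = 9 − 7 = 2

rB=2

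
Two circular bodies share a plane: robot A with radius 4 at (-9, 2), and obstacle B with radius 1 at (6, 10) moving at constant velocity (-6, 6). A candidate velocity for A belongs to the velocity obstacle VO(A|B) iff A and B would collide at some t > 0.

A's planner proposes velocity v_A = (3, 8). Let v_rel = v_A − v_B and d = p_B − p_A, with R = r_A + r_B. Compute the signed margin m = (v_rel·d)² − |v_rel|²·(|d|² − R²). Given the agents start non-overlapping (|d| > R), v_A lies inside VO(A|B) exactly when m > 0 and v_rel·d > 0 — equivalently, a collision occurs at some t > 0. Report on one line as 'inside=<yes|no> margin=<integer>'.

d = (15, 8),  |d|² = 289;  R = 4+1 = 5,  c = 289−5² = 264
v_rel = (9, 2),  |v_rel|² = 85;  v_rel·d = (9)·(15) + (2)·(8) = 151
85·t² − 302·t + 264 = 0  ⇒  m = 151² − 85·264 = 361
m = 361 > 0,  v_rel·d = 151 > 0  ⇒  inside

inside=yes margin=361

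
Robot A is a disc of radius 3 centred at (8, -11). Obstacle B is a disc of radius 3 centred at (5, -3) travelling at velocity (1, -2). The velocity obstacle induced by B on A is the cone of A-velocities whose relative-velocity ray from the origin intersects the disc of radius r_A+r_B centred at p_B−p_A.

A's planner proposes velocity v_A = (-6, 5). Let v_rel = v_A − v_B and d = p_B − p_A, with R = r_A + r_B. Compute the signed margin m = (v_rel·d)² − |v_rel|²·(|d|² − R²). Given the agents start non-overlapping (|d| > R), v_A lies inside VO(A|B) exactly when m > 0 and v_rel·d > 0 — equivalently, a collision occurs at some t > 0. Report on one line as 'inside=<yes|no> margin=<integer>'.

d = (-3, 8),  |d|² = 73;  R = 3+3 = 6,  c = 73−6² = 37
v_rel = (-7, 7),  |v_rel|² = 98;  v_rel·d = (-7)·(-3) + (7)·(8) = 77
98·t² − 154·t + 37 = 0  ⇒  m = 77² − 98·37 = 2303
m = 2303 > 0,  v_rel·d = 77 > 0  ⇒  inside

inside=yes margin=2303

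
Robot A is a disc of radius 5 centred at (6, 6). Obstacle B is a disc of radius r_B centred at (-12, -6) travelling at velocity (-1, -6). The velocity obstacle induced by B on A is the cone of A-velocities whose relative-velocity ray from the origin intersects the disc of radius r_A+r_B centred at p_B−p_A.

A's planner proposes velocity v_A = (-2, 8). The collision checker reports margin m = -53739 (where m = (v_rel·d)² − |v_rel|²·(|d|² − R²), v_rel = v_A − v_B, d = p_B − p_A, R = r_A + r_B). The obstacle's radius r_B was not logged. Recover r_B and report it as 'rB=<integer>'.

m = -53739
d = (-18, -12);  v_rel = (-1, 14),  |v_rel|² = 197
v_rel×d = (-1)·(-12) − (14)·(-18) = 264
since m = R²·197 − 264²:  R² = (69696 + -53739) / 197 = 81
R = √81 = 9  ⇒  r_B = 9 − 5 = 4

rB=4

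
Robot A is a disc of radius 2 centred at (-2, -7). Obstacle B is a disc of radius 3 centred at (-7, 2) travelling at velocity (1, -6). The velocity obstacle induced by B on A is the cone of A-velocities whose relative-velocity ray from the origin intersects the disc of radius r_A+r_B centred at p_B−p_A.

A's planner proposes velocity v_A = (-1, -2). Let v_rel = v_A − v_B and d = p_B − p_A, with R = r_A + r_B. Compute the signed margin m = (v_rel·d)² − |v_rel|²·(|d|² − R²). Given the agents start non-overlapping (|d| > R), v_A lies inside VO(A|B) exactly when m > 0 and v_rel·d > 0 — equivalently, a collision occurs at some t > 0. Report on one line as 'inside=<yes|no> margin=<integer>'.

d = (-5, 9),  |d|² = 106;  R = 2+3 = 5,  c = 106−5² = 81
v_rel = (-2, 4),  |v_rel|² = 20;  v_rel·d = (-2)·(-5) + (4)·(9) = 46
20·t² − 92·t + 81 = 0  ⇒  m = 46² − 20·81 = 496
m = 496 > 0,  v_rel·d = 46 > 0  ⇒  inside

inside=yes margin=496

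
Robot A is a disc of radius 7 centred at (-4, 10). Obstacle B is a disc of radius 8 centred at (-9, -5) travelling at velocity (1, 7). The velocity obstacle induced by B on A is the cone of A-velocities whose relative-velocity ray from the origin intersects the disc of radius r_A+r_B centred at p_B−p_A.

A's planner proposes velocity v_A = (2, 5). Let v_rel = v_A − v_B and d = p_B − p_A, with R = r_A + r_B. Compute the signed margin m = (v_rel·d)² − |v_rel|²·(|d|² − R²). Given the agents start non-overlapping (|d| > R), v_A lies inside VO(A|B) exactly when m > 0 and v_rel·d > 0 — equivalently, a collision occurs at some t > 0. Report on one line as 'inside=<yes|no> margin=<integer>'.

d = (-5, -15),  |d|² = 250;  R = 7+8 = 15,  c = 250−15² = 25
v_rel = (1, -2),  |v_rel|² = 5;  v_rel·d = (1)·(-5) + (-2)·(-15) = 25
5·t² − 50·t + 25 = 0  ⇒  m = 25² − 5·25 = 500
m = 500 > 0,  v_rel·d = 25 > 0  ⇒  inside

inside=yes margin=500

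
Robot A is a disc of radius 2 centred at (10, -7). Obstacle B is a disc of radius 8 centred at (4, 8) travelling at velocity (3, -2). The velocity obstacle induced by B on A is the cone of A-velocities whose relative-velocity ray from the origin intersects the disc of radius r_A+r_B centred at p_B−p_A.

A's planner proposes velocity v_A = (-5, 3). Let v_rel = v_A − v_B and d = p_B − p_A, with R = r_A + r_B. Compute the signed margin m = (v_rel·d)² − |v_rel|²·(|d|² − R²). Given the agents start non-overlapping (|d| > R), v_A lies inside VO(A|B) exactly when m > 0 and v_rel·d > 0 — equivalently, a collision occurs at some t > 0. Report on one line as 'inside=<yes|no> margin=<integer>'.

d = (-6, 15),  |d|² = 261;  R = 2+8 = 10,  c = 261−10² = 161
v_rel = (-8, 5),  |v_rel|² = 89;  v_rel·d = (-8)·(-6) + (5)·(15) = 123
89·t² − 246·t + 161 = 0  ⇒  m = 123² − 89·161 = 800
m = 800 > 0,  v_rel·d = 123 > 0  ⇒  inside

inside=yes margin=800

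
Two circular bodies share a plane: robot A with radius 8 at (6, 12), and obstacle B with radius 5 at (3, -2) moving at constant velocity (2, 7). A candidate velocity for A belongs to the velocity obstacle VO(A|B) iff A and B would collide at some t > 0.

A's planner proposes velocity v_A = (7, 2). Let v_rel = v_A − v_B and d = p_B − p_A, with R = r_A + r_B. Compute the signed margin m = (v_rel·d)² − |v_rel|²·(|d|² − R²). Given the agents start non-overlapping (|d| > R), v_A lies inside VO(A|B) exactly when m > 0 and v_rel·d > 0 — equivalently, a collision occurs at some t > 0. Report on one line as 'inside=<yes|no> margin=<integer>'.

d = (-3, -14),  |d|² = 205;  R = 8+5 = 13,  c = 205−13² = 36
v_rel = (5, -5),  |v_rel|² = 50;  v_rel·d = (5)·(-3) + (-5)·(-14) = 55
50·t² − 110·t + 36 = 0  ⇒  m = 55² − 50·36 = 1225
m = 1225 > 0,  v_rel·d = 55 > 0  ⇒  inside

inside=yes margin=1225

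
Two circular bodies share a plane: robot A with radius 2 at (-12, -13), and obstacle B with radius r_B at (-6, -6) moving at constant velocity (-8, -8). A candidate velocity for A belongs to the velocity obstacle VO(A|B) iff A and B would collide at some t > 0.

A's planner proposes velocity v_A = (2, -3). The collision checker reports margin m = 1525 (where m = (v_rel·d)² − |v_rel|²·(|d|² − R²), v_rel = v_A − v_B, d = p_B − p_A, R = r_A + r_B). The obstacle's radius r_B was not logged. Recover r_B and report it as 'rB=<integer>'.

m = 1525
d = (6, 7);  v_rel = (10, 5),  |v_rel|² = 125
v_rel×d = (10)·(7) − (5)·(6) = 40
since m = R²·125 − 40²:  R² = (1600 + 1525) / 125 = 25
R = √25 = 5  ⇒  r_B = 5 − 2 = 3

rB=3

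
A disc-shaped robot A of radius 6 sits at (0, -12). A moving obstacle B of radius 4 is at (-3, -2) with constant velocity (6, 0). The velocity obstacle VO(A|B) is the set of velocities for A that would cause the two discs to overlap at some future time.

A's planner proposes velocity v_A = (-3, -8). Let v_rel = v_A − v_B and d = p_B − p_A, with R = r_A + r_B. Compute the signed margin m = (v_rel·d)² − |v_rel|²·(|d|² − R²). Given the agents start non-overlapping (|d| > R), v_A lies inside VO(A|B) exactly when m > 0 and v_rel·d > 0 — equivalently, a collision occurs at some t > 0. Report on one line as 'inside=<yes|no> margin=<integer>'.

d = (-3, 10),  |d|² = 109;  R = 6+4 = 10,  c = 109−10² = 9
v_rel = (-9, -8),  |v_rel|² = 145;  v_rel·d = (-9)·(-3) + (-8)·(10) = -53
145·t² + 106·t + 9 = 0  ⇒  m = (-53)² − 145·9 = 1504
m = 1504 > 0,  v_rel·d = -53 < 0  ⇒  outside

inside=no margin=1504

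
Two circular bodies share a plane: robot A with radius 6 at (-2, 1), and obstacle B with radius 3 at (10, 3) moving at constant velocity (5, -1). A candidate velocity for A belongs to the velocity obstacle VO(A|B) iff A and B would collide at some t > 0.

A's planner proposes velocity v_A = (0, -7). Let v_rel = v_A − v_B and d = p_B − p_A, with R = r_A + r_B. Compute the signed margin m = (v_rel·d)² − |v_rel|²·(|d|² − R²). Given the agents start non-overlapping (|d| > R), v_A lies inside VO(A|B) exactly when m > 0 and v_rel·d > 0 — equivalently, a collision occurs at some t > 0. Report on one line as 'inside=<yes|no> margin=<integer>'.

d = (12, 2),  |d|² = 148;  R = 6+3 = 9,  c = 148−9² = 67
v_rel = (-5, -6),  |v_rel|² = 61;  v_rel·d = (-5)·(12) + (-6)·(2) = -72
61·t² + 144·t + 67 = 0  ⇒  m = (-72)² − 61·67 = 1097
m = 1097 > 0,  v_rel·d = -72 < 0  ⇒  outside

inside=no margin=1097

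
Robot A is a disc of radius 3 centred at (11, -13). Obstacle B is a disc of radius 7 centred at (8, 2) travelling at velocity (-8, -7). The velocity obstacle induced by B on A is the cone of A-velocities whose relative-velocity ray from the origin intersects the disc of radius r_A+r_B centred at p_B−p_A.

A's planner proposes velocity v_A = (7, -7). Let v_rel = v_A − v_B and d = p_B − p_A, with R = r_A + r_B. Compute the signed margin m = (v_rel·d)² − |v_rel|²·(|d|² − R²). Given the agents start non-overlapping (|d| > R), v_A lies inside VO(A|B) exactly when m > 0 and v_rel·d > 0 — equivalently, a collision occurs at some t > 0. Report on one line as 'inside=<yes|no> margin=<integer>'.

d = (-3, 15),  |d|² = 234;  R = 3+7 = 10,  c = 234−10² = 134
v_rel = (15, 0),  |v_rel|² = 225;  v_rel·d = (15)·(-3) + (0)·(15) = -45
225·t² + 90·t + 134 = 0  ⇒  m = (-45)² − 225·134 = -28125
m = -28125 < 0,  v_rel·d = -45 < 0  ⇒  outside

inside=no margin=-28125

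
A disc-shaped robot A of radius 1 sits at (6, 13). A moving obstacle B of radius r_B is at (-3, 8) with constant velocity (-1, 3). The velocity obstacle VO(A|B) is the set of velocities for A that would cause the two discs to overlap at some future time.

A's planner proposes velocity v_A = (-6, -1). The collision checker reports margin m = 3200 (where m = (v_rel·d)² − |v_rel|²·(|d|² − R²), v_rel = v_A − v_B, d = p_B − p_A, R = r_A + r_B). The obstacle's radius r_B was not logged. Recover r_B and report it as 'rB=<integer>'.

m = 3200
d = (-9, -5);  v_rel = (-5, -4),  |v_rel|² = 41
v_rel×d = (-5)·(-5) − (-4)·(-9) = -11
since m = R²·41 − (-11)²:  R² = (121 + 3200) / 41 = 81
R = √81 = 9  ⇒  r_B = 9 − 1 = 8

rB=8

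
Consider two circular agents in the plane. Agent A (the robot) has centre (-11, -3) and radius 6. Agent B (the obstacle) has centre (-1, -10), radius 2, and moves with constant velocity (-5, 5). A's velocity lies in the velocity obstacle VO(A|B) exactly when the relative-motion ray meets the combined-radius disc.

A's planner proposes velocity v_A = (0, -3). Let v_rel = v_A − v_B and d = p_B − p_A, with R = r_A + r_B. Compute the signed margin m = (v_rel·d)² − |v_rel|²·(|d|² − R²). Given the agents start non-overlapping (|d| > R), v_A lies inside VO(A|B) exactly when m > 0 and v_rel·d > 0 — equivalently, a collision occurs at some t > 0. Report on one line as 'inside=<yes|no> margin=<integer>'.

d = (10, -7),  |d|² = 149;  R = 6+2 = 8,  c = 149−8² = 85
v_rel = (5, -8),  |v_rel|² = 89;  v_rel·d = (5)·(10) + (-8)·(-7) = 106
89·t² − 212·t + 85 = 0  ⇒  m = 106² − 89·85 = 3671
m = 3671 > 0,  v_rel·d = 106 > 0  ⇒  inside

inside=yes margin=3671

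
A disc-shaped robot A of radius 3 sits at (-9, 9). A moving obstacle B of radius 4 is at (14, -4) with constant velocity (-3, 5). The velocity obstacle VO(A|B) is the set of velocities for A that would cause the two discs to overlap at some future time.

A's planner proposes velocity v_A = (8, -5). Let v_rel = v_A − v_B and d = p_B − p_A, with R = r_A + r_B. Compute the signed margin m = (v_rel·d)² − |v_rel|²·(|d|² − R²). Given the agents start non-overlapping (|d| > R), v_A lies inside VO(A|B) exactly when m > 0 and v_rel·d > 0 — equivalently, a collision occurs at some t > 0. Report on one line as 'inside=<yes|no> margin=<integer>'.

d = (23, -13),  |d|² = 698;  R = 3+4 = 7,  c = 698−7² = 649
v_rel = (11, -10),  |v_rel|² = 221;  v_rel·d = (11)·(23) + (-10)·(-13) = 383
221·t² − 766·t + 649 = 0  ⇒  m = 383² − 221·649 = 3260
m = 3260 > 0,  v_rel·d = 383 > 0  ⇒  inside

inside=yes margin=3260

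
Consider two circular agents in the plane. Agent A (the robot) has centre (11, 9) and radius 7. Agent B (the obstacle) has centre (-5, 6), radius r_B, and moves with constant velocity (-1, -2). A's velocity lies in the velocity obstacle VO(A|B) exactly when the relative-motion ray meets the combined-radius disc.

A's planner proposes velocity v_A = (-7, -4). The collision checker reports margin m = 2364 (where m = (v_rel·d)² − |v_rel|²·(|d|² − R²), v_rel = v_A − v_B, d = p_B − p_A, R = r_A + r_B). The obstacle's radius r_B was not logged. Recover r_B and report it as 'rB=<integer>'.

m = 2364
d = (-16, -3);  v_rel = (-6, -2),  |v_rel|² = 40
v_rel×d = (-6)·(-3) − (-2)·(-16) = -14
since m = R²·40 − (-14)²:  R² = (196 + 2364) / 40 = 64
R = √64 = 8  ⇒  r_B = 8 − 7 = 1

rB=1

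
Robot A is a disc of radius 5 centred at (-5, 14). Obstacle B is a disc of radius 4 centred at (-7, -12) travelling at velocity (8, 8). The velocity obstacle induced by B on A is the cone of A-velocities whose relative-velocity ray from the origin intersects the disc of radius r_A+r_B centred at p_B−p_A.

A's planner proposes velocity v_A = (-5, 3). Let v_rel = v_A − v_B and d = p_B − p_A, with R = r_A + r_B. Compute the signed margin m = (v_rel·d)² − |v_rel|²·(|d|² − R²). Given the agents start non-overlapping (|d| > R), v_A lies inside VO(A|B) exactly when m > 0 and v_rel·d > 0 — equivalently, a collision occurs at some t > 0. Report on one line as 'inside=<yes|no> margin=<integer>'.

d = (-2, -26),  |d|² = 680;  R = 5+4 = 9,  c = 680−9² = 599
v_rel = (-13, -5),  |v_rel|² = 194;  v_rel·d = (-13)·(-2) + (-5)·(-26) = 156
194·t² − 312·t + 599 = 0  ⇒  m = 156² − 194·599 = -91870
m = -91870 < 0,  v_rel·d = 156 > 0  ⇒  outside

inside=no margin=-91870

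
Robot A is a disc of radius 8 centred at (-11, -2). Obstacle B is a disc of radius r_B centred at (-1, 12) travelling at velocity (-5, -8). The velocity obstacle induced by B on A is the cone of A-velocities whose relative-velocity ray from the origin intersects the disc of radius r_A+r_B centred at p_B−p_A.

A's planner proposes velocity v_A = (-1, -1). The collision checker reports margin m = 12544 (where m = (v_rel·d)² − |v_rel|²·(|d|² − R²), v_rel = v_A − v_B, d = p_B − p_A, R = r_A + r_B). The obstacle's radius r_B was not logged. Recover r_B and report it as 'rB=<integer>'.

m = 12544
d = (10, 14);  v_rel = (4, 7),  |v_rel|² = 65
v_rel×d = (4)·(14) − (7)·(10) = -14
since m = R²·65 − (-14)²:  R² = (196 + 12544) / 65 = 196
R = √196 = 14  ⇒  r_B = 14 − 8 = 6

rB=6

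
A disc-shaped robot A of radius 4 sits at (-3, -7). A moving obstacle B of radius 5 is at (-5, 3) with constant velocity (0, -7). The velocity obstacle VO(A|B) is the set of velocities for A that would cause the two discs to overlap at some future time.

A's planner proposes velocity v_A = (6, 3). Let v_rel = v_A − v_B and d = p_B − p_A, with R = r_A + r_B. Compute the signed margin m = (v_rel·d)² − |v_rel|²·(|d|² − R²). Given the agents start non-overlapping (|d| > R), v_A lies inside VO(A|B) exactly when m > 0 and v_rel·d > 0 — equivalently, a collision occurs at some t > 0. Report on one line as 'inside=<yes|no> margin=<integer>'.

d = (-2, 10),  |d|² = 104;  R = 4+5 = 9,  c = 104−9² = 23
v_rel = (6, 10),  |v_rel|² = 136;  v_rel·d = (6)·(-2) + (10)·(10) = 88
136·t² − 176·t + 23 = 0  ⇒  m = 88² − 136·23 = 4616
m = 4616 > 0,  v_rel·d = 88 > 0  ⇒  inside

inside=yes margin=4616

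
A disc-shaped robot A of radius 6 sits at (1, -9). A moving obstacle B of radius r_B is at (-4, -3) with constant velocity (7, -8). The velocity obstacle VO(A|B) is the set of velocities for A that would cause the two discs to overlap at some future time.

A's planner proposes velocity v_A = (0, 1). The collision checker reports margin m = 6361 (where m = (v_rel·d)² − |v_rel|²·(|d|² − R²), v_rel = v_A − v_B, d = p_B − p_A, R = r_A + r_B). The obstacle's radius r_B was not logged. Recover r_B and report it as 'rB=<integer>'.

m = 6361
d = (-5, 6);  v_rel = (-7, 9),  |v_rel|² = 130
v_rel×d = (-7)·(6) − (9)·(-5) = 3
since m = R²·130 − 3²:  R² = (9 + 6361) / 130 = 49
R = √49 = 7  ⇒  r_B = 7 − 6 = 1

rB=1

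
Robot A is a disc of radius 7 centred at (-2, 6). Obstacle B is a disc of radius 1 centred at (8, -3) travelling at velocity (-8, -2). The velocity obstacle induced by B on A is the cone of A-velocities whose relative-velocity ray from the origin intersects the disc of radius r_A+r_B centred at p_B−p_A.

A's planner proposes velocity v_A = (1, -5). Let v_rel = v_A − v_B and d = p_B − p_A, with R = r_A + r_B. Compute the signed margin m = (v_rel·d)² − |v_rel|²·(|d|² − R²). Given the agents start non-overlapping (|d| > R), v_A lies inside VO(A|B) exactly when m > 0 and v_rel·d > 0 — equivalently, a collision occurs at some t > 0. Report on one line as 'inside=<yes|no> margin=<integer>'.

d = (10, -9),  |d|² = 181;  R = 7+1 = 8,  c = 181−8² = 117
v_rel = (9, -3),  |v_rel|² = 90;  v_rel·d = (9)·(10) + (-3)·(-9) = 117
90·t² − 234·t + 117 = 0  ⇒  m = 117² − 90·117 = 3159
m = 3159 > 0,  v_rel·d = 117 > 0  ⇒  inside

inside=yes margin=3159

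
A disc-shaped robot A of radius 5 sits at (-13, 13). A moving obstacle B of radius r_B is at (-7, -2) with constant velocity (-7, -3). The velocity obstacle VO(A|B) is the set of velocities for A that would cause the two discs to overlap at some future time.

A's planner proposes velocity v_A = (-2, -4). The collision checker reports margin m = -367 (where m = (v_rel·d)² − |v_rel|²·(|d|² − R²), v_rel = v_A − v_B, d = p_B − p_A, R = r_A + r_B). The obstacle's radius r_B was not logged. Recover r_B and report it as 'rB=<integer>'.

m = -367
d = (6, -15);  v_rel = (5, -1),  |v_rel|² = 26
v_rel×d = (5)·(-15) − (-1)·(6) = -69
since m = R²·26 − (-69)²:  R² = (4761 + -367) / 26 = 169
R = √169 = 13  ⇒  r_B = 13 − 5 = 8

rB=8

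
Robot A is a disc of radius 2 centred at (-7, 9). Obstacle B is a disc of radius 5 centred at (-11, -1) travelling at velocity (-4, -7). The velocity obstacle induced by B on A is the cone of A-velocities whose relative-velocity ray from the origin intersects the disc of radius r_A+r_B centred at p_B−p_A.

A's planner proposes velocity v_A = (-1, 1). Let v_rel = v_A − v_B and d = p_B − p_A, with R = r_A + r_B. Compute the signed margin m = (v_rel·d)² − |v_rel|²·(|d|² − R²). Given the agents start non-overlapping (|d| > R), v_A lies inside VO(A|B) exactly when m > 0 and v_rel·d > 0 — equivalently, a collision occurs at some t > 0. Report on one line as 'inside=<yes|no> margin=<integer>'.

d = (-4, -10),  |d|² = 116;  R = 2+5 = 7,  c = 116−7² = 67
v_rel = (3, 8),  |v_rel|² = 73;  v_rel·d = (3)·(-4) + (8)·(-10) = -92
73·t² + 184·t + 67 = 0  ⇒  m = (-92)² − 73·67 = 3573
m = 3573 > 0,  v_rel·d = -92 < 0  ⇒  outside

inside=no margin=3573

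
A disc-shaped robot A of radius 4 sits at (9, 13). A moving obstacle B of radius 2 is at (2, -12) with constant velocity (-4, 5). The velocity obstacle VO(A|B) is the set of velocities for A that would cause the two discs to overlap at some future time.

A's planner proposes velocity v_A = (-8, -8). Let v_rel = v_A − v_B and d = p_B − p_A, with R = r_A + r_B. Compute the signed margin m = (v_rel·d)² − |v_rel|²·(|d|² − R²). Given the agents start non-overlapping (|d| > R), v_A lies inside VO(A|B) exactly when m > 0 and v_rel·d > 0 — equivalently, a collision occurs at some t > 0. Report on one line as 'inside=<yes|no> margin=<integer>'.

d = (-7, -25),  |d|² = 674;  R = 4+2 = 6,  c = 674−6² = 638
v_rel = (-4, -13),  |v_rel|² = 185;  v_rel·d = (-4)·(-7) + (-13)·(-25) = 353
185·t² − 706·t + 638 = 0  ⇒  m = 353² − 185·638 = 6579
m = 6579 > 0,  v_rel·d = 353 > 0  ⇒  inside

inside=yes margin=6579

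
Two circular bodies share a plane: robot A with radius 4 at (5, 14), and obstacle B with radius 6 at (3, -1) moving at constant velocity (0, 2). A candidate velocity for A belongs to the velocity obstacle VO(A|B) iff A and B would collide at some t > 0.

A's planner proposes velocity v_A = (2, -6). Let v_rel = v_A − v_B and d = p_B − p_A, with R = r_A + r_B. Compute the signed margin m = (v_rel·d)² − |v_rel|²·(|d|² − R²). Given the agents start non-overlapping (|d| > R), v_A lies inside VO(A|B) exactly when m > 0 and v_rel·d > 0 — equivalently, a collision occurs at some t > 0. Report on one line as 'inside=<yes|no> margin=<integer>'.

d = (-2, -15),  |d|² = 229;  R = 4+6 = 10,  c = 229−10² = 129
v_rel = (2, -8),  |v_rel|² = 68;  v_rel·d = (2)·(-2) + (-8)·(-15) = 116
68·t² − 232·t + 129 = 0  ⇒  m = 116² − 68·129 = 4684
m = 4684 > 0,  v_rel·d = 116 > 0  ⇒  inside

inside=yes margin=4684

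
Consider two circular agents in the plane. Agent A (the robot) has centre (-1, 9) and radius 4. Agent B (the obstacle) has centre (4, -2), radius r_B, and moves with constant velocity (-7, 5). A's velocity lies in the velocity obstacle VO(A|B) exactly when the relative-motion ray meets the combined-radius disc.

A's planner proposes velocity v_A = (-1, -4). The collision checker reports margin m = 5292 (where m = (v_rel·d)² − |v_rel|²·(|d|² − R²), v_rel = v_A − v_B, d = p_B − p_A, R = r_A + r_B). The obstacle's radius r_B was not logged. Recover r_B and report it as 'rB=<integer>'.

m = 5292
d = (5, -11);  v_rel = (6, -9),  |v_rel|² = 117
v_rel×d = (6)·(-11) − (-9)·(5) = -21
since m = R²·117 − (-21)²:  R² = (441 + 5292) / 117 = 49
R = √49 = 7  ⇒  r_B = 7 − 4 = 3

rB=3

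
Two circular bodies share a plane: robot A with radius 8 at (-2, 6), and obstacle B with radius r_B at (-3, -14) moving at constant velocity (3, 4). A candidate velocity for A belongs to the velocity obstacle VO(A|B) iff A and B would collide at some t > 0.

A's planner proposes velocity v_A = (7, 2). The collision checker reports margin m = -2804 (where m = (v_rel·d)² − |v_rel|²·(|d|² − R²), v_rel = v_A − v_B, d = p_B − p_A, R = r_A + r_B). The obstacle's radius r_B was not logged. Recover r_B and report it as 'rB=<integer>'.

m = -2804
d = (-1, -20);  v_rel = (4, -2),  |v_rel|² = 20
v_rel×d = (4)·(-20) − (-2)·(-1) = -82
since m = R²·20 − (-82)²:  R² = (6724 + -2804) / 20 = 196
R = √196 = 14  ⇒  r_B = 14 − 8 = 6

rB=6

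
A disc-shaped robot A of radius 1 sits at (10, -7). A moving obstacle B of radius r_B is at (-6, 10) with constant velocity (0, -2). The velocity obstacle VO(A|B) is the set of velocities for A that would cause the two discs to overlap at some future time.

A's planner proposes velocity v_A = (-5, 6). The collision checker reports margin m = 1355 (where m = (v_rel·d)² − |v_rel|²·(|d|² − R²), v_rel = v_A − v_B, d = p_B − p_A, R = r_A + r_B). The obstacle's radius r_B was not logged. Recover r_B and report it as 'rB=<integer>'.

m = 1355
d = (-16, 17);  v_rel = (-5, 8),  |v_rel|² = 89
v_rel×d = (-5)·(17) − (8)·(-16) = 43
since m = R²·89 − 43²:  R² = (1849 + 1355) / 89 = 36
R = √36 = 6  ⇒  r_B = 6 − 1 = 5

rB=5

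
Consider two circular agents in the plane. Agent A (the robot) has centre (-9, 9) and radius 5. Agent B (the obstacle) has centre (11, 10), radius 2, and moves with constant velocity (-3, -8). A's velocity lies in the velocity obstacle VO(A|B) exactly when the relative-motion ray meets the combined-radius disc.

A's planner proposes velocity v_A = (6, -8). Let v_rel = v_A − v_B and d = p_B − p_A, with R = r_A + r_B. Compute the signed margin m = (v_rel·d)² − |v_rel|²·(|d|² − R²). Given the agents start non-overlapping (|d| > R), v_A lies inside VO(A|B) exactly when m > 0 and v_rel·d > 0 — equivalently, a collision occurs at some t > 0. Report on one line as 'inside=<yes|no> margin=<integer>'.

d = (20, 1),  |d|² = 401;  R = 5+2 = 7,  c = 401−7² = 352
v_rel = (9, 0),  |v_rel|² = 81;  v_rel·d = (9)·(20) + (0)·(1) = 180
81·t² − 360·t + 352 = 0  ⇒  m = 180² − 81·352 = 3888
m = 3888 > 0,  v_rel·d = 180 > 0  ⇒  inside

inside=yes margin=3888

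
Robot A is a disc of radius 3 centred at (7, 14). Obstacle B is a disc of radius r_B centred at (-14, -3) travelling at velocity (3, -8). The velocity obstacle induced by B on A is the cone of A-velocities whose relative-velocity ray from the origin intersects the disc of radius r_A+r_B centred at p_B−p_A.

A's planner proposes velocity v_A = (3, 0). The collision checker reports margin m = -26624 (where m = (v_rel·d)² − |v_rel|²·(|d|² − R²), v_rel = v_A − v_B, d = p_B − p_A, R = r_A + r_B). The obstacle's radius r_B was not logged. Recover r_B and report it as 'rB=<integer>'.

m = -26624
d = (-21, -17);  v_rel = (0, 8),  |v_rel|² = 64
v_rel×d = (0)·(-17) − (8)·(-21) = 168
since m = R²·64 − 168²:  R² = (28224 + -26624) / 64 = 25
R = √25 = 5  ⇒  r_B = 5 − 3 = 2

rB=2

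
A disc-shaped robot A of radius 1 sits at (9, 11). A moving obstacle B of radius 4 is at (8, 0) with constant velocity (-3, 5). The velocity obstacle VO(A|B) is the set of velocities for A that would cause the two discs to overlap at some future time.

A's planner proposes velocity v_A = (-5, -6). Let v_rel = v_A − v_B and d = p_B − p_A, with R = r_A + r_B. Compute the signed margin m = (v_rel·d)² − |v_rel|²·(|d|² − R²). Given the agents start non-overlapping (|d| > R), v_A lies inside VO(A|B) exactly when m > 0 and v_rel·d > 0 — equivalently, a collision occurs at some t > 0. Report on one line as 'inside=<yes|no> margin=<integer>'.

d = (-1, -11),  |d|² = 122;  R = 1+4 = 5,  c = 122−5² = 97
v_rel = (-2, -11),  |v_rel|² = 125;  v_rel·d = (-2)·(-1) + (-11)·(-11) = 123
125·t² − 246·t + 97 = 0  ⇒  m = 123² − 125·97 = 3004
m = 3004 > 0,  v_rel·d = 123 > 0  ⇒  inside

inside=yes margin=3004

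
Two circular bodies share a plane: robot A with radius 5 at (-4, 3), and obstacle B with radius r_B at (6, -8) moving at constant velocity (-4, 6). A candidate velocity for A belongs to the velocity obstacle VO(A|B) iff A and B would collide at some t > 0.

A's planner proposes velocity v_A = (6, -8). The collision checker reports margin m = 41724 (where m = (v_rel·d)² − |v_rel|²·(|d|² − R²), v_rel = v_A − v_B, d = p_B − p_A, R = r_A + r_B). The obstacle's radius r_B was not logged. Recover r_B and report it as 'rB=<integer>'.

m = 41724
d = (10, -11);  v_rel = (10, -14),  |v_rel|² = 296
v_rel×d = (10)·(-11) − (-14)·(10) = 30
since m = R²·296 − 30²:  R² = (900 + 41724) / 296 = 144
R = √144 = 12  ⇒  r_B = 12 − 5 = 7

rB=7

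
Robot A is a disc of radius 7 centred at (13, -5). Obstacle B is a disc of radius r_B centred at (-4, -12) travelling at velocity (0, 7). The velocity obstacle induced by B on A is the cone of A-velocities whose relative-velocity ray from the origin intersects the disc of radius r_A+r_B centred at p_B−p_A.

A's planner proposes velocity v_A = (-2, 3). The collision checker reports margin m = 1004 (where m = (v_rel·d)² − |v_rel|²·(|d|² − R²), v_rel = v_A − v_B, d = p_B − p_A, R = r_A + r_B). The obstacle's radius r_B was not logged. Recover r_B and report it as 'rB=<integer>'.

m = 1004
d = (-17, -7);  v_rel = (-2, -4),  |v_rel|² = 20
v_rel×d = (-2)·(-7) − (-4)·(-17) = -54
since m = R²·20 − (-54)²:  R² = (2916 + 1004) / 20 = 196
R = √196 = 14  ⇒  r_B = 14 − 7 = 7

rB=7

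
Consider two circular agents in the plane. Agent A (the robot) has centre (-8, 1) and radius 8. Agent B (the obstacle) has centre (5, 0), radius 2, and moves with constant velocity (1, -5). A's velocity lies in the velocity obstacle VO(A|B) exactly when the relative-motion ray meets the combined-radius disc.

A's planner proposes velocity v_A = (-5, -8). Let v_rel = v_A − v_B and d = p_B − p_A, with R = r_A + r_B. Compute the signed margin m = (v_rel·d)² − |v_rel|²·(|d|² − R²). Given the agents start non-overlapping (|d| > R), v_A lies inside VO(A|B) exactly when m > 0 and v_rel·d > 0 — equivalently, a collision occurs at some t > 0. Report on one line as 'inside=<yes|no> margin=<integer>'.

d = (13, -1),  |d|² = 170;  R = 8+2 = 10,  c = 170−10² = 70
v_rel = (-6, -3),  |v_rel|² = 45;  v_rel·d = (-6)·(13) + (-3)·(-1) = -75
45·t² + 150·t + 70 = 0  ⇒  m = (-75)² − 45·70 = 2475
m = 2475 > 0,  v_rel·d = -75 < 0  ⇒  outside

inside=no margin=2475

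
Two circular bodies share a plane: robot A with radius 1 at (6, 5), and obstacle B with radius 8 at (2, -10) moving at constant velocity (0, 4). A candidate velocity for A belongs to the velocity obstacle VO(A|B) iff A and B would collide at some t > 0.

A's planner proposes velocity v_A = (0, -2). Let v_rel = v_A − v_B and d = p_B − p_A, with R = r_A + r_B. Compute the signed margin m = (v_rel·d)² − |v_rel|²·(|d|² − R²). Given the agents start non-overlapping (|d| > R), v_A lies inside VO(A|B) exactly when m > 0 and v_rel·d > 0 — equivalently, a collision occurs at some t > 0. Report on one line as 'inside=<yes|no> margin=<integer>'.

d = (-4, -15),  |d|² = 241;  R = 1+8 = 9,  c = 241−9² = 160
v_rel = (0, -6),  |v_rel|² = 36;  v_rel·d = (0)·(-4) + (-6)·(-15) = 90
36·t² − 180·t + 160 = 0  ⇒  m = 90² − 36·160 = 2340
m = 2340 > 0,  v_rel·d = 90 > 0  ⇒  inside

inside=yes margin=2340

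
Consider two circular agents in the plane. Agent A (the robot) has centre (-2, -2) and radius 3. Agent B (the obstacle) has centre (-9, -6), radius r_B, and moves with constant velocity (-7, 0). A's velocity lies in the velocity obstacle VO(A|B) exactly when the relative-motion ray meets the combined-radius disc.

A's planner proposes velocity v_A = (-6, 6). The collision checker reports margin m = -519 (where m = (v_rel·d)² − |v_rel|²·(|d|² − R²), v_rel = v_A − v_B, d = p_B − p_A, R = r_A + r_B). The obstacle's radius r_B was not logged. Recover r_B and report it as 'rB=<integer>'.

m = -519
d = (-7, -4);  v_rel = (1, 6),  |v_rel|² = 37
v_rel×d = (1)·(-4) − (6)·(-7) = 38
since m = R²·37 − 38²:  R² = (1444 + -519) / 37 = 25
R = √25 = 5  ⇒  r_B = 5 − 3 = 2

rB=2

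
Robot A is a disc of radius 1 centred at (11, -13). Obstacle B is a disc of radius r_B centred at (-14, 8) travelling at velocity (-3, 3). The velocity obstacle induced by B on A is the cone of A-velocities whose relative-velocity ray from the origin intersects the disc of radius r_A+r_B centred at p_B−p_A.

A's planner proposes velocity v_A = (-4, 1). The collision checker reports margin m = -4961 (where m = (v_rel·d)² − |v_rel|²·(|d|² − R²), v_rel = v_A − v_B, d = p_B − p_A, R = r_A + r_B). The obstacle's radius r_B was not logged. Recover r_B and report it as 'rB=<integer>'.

m = -4961
d = (-25, 21);  v_rel = (-1, -2),  |v_rel|² = 5
v_rel×d = (-1)·(21) − (-2)·(-25) = -71
since m = R²·5 − (-71)²:  R² = (5041 + -4961) / 5 = 16
R = √16 = 4  ⇒  r_B = 4 − 1 = 3

rB=3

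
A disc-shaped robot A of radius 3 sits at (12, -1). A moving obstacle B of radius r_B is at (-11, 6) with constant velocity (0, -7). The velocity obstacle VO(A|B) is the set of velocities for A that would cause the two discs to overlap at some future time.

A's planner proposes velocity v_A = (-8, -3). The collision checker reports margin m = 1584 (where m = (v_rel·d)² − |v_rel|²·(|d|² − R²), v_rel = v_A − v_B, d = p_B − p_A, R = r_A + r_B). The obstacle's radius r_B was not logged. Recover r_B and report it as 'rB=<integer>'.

m = 1584
d = (-23, 7);  v_rel = (-8, 4),  |v_rel|² = 80
v_rel×d = (-8)·(7) − (4)·(-23) = 36
since m = R²·80 − 36²:  R² = (1296 + 1584) / 80 = 36
R = √36 = 6  ⇒  r_B = 6 − 3 = 3

rB=3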